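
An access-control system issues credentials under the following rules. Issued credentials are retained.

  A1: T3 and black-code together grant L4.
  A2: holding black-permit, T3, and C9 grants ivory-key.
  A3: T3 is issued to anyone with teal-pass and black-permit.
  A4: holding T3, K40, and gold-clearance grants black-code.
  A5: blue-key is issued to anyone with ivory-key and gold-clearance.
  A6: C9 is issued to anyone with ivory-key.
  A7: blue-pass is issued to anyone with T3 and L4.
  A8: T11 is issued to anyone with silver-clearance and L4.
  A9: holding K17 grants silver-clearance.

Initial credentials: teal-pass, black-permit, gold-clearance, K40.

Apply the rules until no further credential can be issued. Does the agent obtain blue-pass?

Yes

Holding teal-pass and black-permit grants T3 (A3).
Holding T3, K40, and gold-clearance grants black-code (A4).
Holding T3 and black-code grants L4 (A1).
Holding T3 and L4 grants blue-pass (A7).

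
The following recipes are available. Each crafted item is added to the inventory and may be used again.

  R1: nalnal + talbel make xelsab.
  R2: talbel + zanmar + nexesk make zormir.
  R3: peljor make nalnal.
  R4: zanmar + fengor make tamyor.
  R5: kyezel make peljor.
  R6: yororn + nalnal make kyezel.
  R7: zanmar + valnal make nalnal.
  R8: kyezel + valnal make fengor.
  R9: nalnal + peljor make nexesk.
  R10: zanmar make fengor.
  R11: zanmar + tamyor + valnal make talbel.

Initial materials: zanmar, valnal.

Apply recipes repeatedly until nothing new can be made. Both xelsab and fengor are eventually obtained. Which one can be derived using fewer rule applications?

fengor

fengor: Using R10, zanmar makes fengor. [1 rule application]
xelsab: Using R7, zanmar and valnal make nalnal. zanmar → fengor (R10). Using R4, zanmar and fengor make tamyor. Using R11, zanmar, tamyor, and valnal make talbel. nalnal + talbel → xelsab (R1). [5 rule applications]
fengor needs fewer.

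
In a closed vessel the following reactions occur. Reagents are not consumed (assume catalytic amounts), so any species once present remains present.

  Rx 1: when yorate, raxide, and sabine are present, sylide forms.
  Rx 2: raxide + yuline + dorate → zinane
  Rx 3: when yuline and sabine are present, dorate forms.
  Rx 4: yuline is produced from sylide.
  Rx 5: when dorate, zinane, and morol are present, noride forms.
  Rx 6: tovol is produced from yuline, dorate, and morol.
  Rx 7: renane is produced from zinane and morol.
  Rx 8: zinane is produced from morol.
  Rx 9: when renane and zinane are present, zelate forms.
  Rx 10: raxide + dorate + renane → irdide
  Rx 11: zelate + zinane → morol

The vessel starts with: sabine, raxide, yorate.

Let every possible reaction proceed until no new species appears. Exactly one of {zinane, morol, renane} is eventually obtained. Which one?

yorate, raxide, and sabine present → sylide forms (Rx 1).
sylide present → yuline forms (Rx 4).
yuline and sabine present → dorate forms (Rx 3).
raxide, yuline, and dorate present → zinane forms (Rx 2).
renane would need zinane and morol (Rx 7), but morol never forms. morol would need zelate and zinane (Rx 11), but zelate never forms.

zinane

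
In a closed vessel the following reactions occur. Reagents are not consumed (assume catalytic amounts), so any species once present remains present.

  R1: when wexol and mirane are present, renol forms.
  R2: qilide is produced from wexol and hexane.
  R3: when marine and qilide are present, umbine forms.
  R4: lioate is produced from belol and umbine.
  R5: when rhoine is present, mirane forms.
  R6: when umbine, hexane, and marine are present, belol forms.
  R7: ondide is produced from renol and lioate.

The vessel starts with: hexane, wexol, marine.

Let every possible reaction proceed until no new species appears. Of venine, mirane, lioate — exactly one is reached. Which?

lioate

wexol and hexane present → qilide forms (R2).
marine and qilide present → umbine forms (R3).
umbine, hexane, and marine present → belol forms (R6).
belol and umbine present → lioate forms (R4).
mirane would need rhoine (R5), but rhoine never forms. No rule produces venine, and it is not given.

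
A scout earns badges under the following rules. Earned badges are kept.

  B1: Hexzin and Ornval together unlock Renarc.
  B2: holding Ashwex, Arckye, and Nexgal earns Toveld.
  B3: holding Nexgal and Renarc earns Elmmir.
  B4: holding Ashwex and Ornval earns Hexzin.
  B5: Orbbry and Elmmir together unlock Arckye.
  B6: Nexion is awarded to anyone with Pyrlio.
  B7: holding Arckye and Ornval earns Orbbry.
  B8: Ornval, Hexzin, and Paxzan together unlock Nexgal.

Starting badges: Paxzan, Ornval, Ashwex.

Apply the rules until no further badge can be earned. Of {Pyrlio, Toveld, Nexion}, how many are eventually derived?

0

No rule produces Pyrlio, and it is not given.
Toveld would need Ashwex, Arckye, and Nexgal (B2), but Arckye is never earned.
Nexion would need Pyrlio (B6), but Pyrlio is never earned.
None of the 3 are reached.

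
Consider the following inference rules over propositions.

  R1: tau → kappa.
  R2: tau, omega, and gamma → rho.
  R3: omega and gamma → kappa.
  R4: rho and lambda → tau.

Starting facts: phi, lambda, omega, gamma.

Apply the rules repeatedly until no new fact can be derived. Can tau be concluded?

tau would need rho and lambda (R4), but rho is never established.

No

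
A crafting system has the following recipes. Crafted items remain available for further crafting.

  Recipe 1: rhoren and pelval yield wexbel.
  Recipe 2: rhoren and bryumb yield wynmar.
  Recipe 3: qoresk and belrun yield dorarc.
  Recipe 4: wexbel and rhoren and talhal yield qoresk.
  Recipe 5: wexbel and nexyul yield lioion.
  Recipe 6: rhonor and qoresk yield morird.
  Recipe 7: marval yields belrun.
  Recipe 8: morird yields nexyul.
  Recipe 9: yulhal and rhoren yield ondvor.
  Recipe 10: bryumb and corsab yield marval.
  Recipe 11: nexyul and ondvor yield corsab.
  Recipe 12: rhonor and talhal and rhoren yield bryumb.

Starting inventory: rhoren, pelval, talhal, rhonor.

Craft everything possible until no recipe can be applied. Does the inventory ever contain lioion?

rhoren and pelval → wexbel (Recipe 1).
wexbel and rhoren and talhal → qoresk (Recipe 4).
rhonor and qoresk → morird (Recipe 6).
morird → nexyul (Recipe 8).
Using Recipe 5, wexbel and nexyul make lioion.

Yes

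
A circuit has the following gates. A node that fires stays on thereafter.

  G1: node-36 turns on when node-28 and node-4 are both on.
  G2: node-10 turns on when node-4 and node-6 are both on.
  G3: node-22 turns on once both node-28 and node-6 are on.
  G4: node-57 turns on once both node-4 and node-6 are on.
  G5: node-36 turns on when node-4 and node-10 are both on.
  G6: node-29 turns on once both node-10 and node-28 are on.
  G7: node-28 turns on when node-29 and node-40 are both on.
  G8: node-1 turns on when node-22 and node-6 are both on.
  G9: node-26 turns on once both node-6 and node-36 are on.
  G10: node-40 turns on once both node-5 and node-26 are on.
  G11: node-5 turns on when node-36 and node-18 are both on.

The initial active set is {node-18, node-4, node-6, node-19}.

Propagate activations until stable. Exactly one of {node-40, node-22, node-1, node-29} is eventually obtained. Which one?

node-40

node-4 and node-6 are on, so node-10 turns on (G2).
G5: node-4 and node-10 on → node-36 on.
node-36 and node-18 are on, so node-5 turns on (G11).
node-6 and node-36 are on, so node-26 turns on (G9).
G10: node-5 and node-26 on → node-40 on.
node-1 would need node-22 and node-6 (G8), but node-22 never turns on. node-29 would need node-10 and node-28 (G6), but node-28 never turns on. node-22 would need node-28 and node-6 (G3), but node-28 never turns on.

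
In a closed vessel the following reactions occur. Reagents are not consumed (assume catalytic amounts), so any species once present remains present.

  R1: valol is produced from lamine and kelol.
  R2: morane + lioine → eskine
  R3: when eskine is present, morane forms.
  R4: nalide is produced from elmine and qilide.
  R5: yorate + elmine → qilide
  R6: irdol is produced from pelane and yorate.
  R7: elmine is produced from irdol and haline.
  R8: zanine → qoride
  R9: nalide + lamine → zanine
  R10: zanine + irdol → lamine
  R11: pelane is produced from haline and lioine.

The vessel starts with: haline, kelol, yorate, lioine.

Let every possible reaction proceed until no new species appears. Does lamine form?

lamine would need zanine and irdol (R10), but zanine never forms.

No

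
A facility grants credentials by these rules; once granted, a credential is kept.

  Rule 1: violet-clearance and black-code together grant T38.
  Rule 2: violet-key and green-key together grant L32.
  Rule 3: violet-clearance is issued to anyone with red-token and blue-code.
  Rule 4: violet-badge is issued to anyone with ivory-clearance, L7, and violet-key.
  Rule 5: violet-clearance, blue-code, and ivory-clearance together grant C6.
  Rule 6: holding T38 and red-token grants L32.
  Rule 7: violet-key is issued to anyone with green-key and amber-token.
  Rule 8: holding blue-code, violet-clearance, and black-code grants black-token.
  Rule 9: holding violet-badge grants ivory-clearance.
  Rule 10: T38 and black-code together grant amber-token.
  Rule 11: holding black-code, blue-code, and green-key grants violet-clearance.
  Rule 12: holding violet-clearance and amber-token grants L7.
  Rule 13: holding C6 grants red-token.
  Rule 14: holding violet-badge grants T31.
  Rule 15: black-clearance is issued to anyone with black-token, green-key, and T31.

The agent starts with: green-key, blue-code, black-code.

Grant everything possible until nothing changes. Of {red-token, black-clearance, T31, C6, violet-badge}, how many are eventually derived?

0

red-token would need C6 (Rule 13), but C6 is never granted.
black-clearance would need black-token, green-key, and T31 (Rule 15), but T31 is never granted.
T31 would need violet-badge (Rule 14), but violet-badge is never granted.
C6 would need violet-clearance, blue-code, and ivory-clearance (Rule 5), but ivory-clearance is never granted.
violet-badge would need ivory-clearance, L7, and violet-key (Rule 4), but ivory-clearance is never granted.
None of the 5 are reached.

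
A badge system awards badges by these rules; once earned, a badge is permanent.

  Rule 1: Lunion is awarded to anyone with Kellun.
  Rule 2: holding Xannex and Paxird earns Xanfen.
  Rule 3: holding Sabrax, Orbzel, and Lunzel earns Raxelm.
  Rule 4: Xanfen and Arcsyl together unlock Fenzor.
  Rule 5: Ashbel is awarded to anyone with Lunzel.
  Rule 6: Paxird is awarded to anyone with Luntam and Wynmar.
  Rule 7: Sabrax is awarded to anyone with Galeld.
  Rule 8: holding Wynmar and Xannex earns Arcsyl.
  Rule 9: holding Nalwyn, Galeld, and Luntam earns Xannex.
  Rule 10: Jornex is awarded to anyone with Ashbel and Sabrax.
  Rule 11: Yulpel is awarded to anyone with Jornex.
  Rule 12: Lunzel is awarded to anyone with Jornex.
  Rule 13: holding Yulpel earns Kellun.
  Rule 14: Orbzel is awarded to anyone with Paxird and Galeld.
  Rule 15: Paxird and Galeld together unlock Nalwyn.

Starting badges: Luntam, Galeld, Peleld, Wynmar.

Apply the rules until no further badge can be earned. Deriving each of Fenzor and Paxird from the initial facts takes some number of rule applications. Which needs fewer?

Paxird

Paxird: With Luntam and Wynmar, Paxird is earned (Rule 6). [1 rule application]
Fenzor: With Luntam and Wynmar, Paxird is earned (Rule 6). With Paxird and Galeld, Nalwyn is earned (Rule 15). With Nalwyn, Galeld, and Luntam, Xannex is earned (Rule 9). With Xannex and Paxird, Xanfen is earned (Rule 2). With Wynmar and Xannex, Arcsyl is earned (Rule 8). With Xanfen and Arcsyl, Fenzor is earned (Rule 4). [6 rule applications]
Paxird needs fewer.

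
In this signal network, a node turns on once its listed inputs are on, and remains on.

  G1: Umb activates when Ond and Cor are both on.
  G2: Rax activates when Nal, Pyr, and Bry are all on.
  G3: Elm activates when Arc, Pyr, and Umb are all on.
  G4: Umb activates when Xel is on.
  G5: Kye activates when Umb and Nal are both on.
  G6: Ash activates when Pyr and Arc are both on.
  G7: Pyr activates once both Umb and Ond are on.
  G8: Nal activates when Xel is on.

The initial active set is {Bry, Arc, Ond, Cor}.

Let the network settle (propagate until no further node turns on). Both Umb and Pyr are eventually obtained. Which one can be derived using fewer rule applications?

Umb: Ond and Cor are on, so Umb activates (G1). [1 rule application]
Pyr: Ond and Cor are on, so Umb activates (G1). Umb and Ond are on, so Pyr activates (G7). [2 rule applications]
Umb needs fewer.

Umb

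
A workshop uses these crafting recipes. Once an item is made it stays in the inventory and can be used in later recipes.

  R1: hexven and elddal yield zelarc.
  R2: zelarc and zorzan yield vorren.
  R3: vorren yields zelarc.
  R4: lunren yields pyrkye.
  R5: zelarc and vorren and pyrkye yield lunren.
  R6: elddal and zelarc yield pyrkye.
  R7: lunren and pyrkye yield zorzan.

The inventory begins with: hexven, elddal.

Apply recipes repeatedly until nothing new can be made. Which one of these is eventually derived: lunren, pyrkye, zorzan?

pyrkye

hexven and elddal → zelarc (R1).
elddal and zelarc → pyrkye (R6).
zorzan would need lunren and pyrkye (R7), but lunren is never obtained. lunren would need zelarc, vorren, and pyrkye (R5), but vorren is never obtained.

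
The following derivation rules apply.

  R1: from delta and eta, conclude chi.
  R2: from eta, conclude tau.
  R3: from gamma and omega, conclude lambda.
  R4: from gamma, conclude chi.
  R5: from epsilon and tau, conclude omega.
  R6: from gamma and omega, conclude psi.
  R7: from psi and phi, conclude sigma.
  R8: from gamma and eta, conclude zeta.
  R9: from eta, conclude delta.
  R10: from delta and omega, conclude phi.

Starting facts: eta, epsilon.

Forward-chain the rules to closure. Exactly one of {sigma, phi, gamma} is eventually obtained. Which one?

phi

From eta, R9 gives delta.
From eta, R2 gives tau.
From epsilon and tau, R5 gives omega.
delta and omega hold, so phi follows (R10).
sigma would need psi and phi (R7), but psi is never established. No rule produces gamma, and it is not given.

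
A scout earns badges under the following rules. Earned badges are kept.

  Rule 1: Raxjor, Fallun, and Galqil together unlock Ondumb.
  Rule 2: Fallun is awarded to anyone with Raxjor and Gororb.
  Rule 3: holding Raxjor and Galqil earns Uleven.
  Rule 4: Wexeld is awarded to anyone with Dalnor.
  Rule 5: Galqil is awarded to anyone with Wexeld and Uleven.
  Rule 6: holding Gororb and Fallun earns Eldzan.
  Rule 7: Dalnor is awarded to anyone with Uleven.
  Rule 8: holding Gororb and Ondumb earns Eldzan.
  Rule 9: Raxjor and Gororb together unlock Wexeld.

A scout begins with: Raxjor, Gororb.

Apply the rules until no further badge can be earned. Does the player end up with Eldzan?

Yes

With Raxjor and Gororb, Fallun is earned (Rule 2).
With Gororb and Fallun, Eldzan is earned (Rule 6).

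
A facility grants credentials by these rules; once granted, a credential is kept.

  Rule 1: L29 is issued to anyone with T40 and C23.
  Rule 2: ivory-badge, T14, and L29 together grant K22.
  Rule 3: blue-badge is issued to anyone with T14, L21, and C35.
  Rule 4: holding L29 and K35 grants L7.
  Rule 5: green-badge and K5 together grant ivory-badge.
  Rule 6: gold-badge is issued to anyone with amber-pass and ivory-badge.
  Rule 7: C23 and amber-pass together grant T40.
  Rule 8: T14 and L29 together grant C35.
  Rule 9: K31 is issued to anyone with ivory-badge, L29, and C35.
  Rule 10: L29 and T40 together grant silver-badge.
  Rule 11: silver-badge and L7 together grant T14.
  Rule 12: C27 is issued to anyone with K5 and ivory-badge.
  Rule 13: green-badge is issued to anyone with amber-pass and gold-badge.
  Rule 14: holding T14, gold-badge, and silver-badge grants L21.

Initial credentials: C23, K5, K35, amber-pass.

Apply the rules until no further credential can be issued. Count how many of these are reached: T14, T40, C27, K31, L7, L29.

4

Holding C23 and amber-pass grants T40 (Rule 7).
Holding T40 and C23 grants L29 (Rule 1).
Holding L29 and K35 grants L7 (Rule 4).
Holding L29 and T40 grants silver-badge (Rule 10).
Holding silver-badge and L7 grants T14 (Rule 11).
T14: reached.
T40: reached.
C27 would need K5 and ivory-badge (Rule 12), but ivory-badge is never granted.
K31 would need ivory-badge, L29, and C35 (Rule 9), but ivory-badge is never granted.
L7: reached.
L29: reached.
Reached: T14, T40, L7, and L29 — 4 of the 6.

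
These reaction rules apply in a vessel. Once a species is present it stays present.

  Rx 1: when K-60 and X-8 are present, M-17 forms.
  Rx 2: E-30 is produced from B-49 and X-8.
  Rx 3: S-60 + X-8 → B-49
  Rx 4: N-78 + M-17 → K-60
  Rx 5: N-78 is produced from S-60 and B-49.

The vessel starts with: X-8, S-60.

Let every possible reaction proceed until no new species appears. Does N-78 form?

Yes

S-60 and X-8 present → B-49 forms (Rx 3).
S-60 and B-49 present → N-78 forms (Rx 5).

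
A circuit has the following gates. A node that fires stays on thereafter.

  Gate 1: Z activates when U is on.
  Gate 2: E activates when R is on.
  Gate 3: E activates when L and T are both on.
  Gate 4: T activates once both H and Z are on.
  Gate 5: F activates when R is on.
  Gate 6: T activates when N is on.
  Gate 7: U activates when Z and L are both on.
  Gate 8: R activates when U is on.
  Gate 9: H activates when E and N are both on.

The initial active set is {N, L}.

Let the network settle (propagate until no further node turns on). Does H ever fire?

Yes

Gate 6: N on → T on.
Gate 3: L and T on → E on.
Gate 9: E and N on → H on.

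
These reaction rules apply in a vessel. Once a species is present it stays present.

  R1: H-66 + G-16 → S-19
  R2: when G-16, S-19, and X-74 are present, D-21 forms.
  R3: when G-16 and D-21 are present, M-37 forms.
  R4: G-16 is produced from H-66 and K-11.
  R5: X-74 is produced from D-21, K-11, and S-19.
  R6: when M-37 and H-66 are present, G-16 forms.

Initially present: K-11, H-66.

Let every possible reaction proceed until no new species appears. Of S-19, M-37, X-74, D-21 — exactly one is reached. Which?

H-66 and K-11 present → G-16 forms (R4).
H-66 and G-16 present → S-19 forms (R1).
M-37 would need G-16 and D-21 (R3), but D-21 never forms. D-21 would need G-16, S-19, and X-74 (R2), but X-74 never forms. X-74 would need D-21, K-11, and S-19 (R5), but D-21 never forms.

S-19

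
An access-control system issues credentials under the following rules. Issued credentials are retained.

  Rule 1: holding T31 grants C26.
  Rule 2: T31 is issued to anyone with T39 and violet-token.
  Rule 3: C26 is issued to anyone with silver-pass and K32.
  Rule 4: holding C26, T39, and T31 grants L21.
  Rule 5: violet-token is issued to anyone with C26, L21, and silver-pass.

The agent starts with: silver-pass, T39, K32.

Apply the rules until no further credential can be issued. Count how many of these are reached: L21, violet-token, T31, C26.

Holding silver-pass and K32 grants C26 (Rule 3).
L21 would need C26, T39, and T31 (Rule 4), but T31 is never granted.
violet-token would need C26, L21, and silver-pass (Rule 5), but L21 is never granted.
T31 would need T39 and violet-token (Rule 2), but violet-token is never granted.
C26: reached.
Reached: C26 — 1 of the 4.

1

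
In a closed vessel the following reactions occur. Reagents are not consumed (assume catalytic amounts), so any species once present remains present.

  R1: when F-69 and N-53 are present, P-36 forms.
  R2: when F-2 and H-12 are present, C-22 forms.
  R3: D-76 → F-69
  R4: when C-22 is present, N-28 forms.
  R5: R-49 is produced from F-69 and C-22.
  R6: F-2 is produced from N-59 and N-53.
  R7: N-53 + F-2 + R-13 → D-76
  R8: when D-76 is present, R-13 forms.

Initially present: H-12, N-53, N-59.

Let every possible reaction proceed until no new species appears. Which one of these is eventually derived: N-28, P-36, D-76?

N-59 and N-53 present → F-2 forms (R6).
F-2 and H-12 present → C-22 forms (R2).
C-22 present → N-28 forms (R4).
D-76 would need N-53, F-2, and R-13 (R7), but R-13 never forms. P-36 would need F-69 and N-53 (R1), but F-69 never forms.

N-28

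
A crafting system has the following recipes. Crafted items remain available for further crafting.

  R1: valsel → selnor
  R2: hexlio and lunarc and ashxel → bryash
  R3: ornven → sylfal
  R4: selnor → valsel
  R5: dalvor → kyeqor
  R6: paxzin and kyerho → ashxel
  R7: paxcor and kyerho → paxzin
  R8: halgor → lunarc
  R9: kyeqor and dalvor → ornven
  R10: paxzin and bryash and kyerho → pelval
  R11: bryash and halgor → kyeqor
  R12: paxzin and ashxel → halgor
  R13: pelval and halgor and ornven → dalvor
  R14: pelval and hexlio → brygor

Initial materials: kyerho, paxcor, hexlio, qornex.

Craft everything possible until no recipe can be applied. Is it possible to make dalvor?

No

dalvor would need pelval, halgor, and ornven (R13), but ornven is never obtained.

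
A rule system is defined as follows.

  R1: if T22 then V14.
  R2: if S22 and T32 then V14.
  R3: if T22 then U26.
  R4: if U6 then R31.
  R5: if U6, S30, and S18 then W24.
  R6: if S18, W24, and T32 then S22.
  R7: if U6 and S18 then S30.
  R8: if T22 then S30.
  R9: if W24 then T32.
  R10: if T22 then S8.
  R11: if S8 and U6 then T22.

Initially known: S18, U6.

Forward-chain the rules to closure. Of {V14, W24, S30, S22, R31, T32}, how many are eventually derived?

6

U6 and S18 hold, so S30 follows (R7).
U6 holds, so R31 follows (R4).
U6, S30, and S18 hold, so W24 follows (R5).
W24 holds, so T32 follows (R9).
From S18, W24, and T32, R6 gives S22.
S22 and T32 hold, so V14 follows (R2).
V14: reached.
W24: reached.
S30: reached.
S22: reached.
R31: reached.
T32: reached.
All 6 are reached.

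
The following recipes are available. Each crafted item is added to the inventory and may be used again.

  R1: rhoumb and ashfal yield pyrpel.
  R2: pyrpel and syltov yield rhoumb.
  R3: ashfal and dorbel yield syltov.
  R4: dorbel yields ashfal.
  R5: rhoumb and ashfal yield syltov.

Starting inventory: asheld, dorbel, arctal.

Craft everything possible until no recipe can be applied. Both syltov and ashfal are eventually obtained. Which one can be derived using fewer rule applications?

ashfal: Using R4, dorbel makes ashfal. [1 rule application]
syltov: Using R4, dorbel makes ashfal. ashfal and dorbel → syltov (R3). [2 rule applications]
ashfal needs fewer.

ashfal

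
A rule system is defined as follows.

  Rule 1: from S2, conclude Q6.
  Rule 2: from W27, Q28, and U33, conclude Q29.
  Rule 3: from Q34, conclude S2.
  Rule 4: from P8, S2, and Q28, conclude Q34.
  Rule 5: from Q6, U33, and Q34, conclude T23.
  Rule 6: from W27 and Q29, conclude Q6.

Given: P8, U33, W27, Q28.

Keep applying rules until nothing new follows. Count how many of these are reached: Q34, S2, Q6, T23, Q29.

2

W27, Q28, and U33 hold, so Q29 follows (Rule 2).
From W27 and Q29, Rule 6 gives Q6.
Q34 would need P8, S2, and Q28 (Rule 4), but S2 is never established.
S2 would need Q34 (Rule 3), but Q34 is never established.
Q6: reached.
T23 would need Q6, U33, and Q34 (Rule 5), but Q34 is never established.
Q29: reached.
Reached: Q6 and Q29 — 2 of the 5.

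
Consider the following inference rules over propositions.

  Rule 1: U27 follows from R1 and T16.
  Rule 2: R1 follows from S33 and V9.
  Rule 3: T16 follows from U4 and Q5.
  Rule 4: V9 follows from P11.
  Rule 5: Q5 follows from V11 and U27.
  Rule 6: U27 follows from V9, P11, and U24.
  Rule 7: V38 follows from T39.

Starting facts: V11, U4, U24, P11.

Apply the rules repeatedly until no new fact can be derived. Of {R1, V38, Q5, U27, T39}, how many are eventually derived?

2

From P11, Rule 4 gives V9.
From V9, P11, and U24, Rule 6 gives U27.
From V11 and U27, Rule 5 gives Q5.
R1 would need S33 and V9 (Rule 2), but S33 is never established.
V38 would need T39 (Rule 7), but T39 is never established.
Q5: reached.
U27: reached.
No rule produces T39, and it is not given.
Reached: Q5 and U27 — 2 of the 5.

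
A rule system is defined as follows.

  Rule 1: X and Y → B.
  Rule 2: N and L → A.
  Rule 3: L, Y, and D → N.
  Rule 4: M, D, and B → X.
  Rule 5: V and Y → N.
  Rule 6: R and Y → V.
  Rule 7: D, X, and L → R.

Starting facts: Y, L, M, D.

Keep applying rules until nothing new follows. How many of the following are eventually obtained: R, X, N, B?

From L, Y, and D, Rule 3 gives N.
R would need D, X, and L (Rule 7), but X is never established.
X would need M, D, and B (Rule 4), but B is never established.
N: reached.
B would need X and Y (Rule 1), but X is never established.
Reached: N — 1 of the 4.

1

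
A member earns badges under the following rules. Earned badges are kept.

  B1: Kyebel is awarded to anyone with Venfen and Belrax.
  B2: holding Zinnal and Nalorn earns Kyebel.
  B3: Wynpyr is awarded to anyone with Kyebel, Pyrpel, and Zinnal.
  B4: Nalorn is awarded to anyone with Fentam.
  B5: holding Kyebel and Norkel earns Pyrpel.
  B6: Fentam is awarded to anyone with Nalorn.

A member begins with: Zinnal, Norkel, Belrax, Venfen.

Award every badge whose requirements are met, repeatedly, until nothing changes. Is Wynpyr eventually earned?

With Venfen and Belrax, Kyebel is earned (B1).
With Kyebel and Norkel, Pyrpel is earned (B5).
With Kyebel, Pyrpel, and Zinnal, Wynpyr is earned (B3).

Yes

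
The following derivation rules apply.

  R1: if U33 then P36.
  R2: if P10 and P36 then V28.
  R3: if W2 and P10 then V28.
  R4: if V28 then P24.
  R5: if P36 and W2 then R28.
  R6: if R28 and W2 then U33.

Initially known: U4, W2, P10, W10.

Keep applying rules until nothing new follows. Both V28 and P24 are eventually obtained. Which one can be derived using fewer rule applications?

V28

V28: W2 and P10 hold, so V28 follows (R3). [1 rule application]
P24: W2 and P10 hold, so V28 follows (R3). From V28, R4 gives P24. [2 rule applications]
V28 needs fewer.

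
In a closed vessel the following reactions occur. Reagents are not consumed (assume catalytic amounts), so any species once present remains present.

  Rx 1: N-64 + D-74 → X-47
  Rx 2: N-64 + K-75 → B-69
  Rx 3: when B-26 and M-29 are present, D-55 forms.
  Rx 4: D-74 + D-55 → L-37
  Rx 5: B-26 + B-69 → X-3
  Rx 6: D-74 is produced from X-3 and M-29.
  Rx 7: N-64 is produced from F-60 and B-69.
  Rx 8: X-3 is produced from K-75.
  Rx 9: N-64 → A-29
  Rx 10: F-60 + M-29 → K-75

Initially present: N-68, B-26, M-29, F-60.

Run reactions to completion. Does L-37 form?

B-26 and M-29 present → D-55 forms (Rx 3).
F-60 and M-29 present → K-75 forms (Rx 10).
K-75 present → X-3 forms (Rx 8).
X-3 and M-29 present → D-74 forms (Rx 6).
D-74 and D-55 present → L-37 forms (Rx 4).

Yes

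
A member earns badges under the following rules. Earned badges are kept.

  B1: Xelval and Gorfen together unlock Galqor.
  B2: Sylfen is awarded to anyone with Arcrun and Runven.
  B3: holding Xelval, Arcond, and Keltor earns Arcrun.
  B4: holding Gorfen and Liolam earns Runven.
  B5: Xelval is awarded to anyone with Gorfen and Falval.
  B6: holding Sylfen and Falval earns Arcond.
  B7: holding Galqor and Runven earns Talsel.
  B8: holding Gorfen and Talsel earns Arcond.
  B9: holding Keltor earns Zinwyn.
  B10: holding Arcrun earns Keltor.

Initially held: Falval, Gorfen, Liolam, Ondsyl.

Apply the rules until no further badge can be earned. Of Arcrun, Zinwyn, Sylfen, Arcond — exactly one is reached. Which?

With Gorfen and Falval, Xelval is earned (B5).
With Gorfen and Liolam, Runven is earned (B4).
With Xelval and Gorfen, Galqor is earned (B1).
With Galqor and Runven, Talsel is earned (B7).
With Gorfen and Talsel, Arcond is earned (B8).
Sylfen would need Arcrun and Runven (B2), but Arcrun is never earned. Arcrun would need Xelval, Arcond, and Keltor (B3), but Keltor is never earned. Zinwyn would need Keltor (B9), but Keltor is never earned.

Arcond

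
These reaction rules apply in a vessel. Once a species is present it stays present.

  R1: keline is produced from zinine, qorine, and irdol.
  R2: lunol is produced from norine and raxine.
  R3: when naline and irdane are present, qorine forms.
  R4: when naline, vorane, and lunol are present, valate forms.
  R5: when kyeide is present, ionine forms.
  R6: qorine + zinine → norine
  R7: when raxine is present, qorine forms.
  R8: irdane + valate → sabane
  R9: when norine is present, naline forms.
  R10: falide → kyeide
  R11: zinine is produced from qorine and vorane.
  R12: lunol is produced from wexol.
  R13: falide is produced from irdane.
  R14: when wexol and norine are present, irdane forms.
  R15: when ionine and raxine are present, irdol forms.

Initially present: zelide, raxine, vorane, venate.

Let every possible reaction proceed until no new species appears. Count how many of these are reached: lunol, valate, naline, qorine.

raxine present → qorine forms (R7).
qorine and vorane present → zinine forms (R11).
qorine and zinine present → norine forms (R6).
norine and raxine present → lunol forms (R2).
norine present → naline forms (R9).
naline, vorane, and lunol present → valate forms (R4).
lunol: reached.
valate: reached.
naline: reached.
qorine: reached.
All 4 are reached.

4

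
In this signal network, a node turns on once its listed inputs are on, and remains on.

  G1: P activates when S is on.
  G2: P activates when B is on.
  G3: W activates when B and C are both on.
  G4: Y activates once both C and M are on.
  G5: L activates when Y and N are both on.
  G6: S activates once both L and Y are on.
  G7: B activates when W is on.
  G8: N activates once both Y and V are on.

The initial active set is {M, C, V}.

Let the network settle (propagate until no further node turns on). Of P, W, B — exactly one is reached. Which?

P

G4: C and M on → Y on.
Y and V are on, so N activates (G8).
Y and N are on, so L activates (G5).
G6: L and Y on → S on.
G1: S on → P on.
W would need B and C (G3), but B never turns on. B would need W (G7), but W never turns on.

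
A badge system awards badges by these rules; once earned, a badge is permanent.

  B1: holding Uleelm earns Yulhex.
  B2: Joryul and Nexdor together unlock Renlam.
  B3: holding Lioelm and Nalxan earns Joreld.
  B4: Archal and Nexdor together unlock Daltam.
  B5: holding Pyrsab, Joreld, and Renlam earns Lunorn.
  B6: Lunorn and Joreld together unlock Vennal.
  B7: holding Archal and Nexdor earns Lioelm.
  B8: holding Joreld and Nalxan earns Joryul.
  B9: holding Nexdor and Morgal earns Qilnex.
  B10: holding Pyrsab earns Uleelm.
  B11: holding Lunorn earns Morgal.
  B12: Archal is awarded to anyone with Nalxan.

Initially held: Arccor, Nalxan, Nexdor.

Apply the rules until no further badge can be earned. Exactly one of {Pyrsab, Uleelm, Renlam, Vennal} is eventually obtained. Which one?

With Nalxan, Archal is earned (B12).
With Archal and Nexdor, Lioelm is earned (B7).
With Lioelm and Nalxan, Joreld is earned (B3).
With Joreld and Nalxan, Joryul is earned (B8).
With Joryul and Nexdor, Renlam is earned (B2).
No rule produces Pyrsab, and it is not given. Vennal would need Lunorn and Joreld (B6), but Lunorn is never earned. Uleelm would need Pyrsab (B10), but Pyrsab is never earned.

Renlam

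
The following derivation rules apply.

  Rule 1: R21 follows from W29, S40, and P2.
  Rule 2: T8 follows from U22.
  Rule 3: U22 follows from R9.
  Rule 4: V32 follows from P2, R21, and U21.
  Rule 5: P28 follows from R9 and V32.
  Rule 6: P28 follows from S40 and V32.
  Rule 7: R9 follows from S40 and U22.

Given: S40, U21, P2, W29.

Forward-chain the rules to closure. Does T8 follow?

No

T8 would need U22 (Rule 2), but U22 is never established.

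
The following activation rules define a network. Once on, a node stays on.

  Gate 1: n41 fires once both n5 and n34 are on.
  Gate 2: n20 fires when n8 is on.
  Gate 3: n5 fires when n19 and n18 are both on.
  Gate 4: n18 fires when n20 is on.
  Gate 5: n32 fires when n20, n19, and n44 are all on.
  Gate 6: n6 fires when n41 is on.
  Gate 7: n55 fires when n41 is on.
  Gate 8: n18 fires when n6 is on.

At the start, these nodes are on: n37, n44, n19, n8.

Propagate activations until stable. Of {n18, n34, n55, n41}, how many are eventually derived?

Gate 2: n8 on → n20 on.
Gate 4: n20 on → n18 on.
n18: reached.
No rule produces n34, and it is not given.
n55 would need n41 (Gate 7), but n41 never turns on.
n41 would need n5 and n34 (Gate 1), but n34 never turns on.
Reached: n18 — 1 of the 4.

1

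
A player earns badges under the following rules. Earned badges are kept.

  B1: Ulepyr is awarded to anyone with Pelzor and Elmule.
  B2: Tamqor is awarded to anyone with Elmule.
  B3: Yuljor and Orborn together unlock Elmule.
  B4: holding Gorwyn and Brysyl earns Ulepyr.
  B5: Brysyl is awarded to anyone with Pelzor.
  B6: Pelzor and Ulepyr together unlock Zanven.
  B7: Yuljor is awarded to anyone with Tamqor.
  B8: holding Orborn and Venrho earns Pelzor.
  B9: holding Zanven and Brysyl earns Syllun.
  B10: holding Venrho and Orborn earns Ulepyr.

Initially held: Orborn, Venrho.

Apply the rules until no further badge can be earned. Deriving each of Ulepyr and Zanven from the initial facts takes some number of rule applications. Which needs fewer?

Ulepyr: With Venrho and Orborn, Ulepyr is earned (B10). [1 rule application]
Zanven: With Venrho and Orborn, Ulepyr is earned (B10). With Orborn and Venrho, Pelzor is earned (B8). With Pelzor and Ulepyr, Zanven is earned (B6). [3 rule applications]
Ulepyr needs fewer.

Ulepyr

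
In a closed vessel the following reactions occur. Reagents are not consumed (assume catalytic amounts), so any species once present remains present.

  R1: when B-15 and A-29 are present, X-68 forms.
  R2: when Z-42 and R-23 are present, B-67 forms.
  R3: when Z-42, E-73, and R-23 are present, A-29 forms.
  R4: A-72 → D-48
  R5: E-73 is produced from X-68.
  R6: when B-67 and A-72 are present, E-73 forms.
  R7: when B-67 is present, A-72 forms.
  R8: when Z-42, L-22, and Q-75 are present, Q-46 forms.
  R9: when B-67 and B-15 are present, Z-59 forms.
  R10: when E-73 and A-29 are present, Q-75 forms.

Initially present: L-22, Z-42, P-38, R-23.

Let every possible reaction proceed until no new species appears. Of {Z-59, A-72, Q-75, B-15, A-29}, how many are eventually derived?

3

Z-42 and R-23 present → B-67 forms (R2).
B-67 present → A-72 forms (R7).
B-67 and A-72 present → E-73 forms (R6).
Z-42, E-73, and R-23 present → A-29 forms (R3).
E-73 and A-29 present → Q-75 forms (R10).
Z-59 would need B-67 and B-15 (R9), but B-15 never forms.
A-72: reached.
Q-75: reached.
No rule produces B-15, and it is not given.
A-29: reached.
Reached: A-72, Q-75, and A-29 — 3 of the 5.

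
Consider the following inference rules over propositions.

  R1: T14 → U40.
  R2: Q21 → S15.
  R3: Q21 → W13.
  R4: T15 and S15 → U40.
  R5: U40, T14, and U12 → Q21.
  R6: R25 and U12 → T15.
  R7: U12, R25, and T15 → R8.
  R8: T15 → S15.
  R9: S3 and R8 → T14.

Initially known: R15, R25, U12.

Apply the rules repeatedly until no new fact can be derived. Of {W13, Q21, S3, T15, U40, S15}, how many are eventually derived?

R25 and U12 hold, so T15 follows (R6).
From T15, R8 gives S15.
T15 and S15 hold, so U40 follows (R4).
W13 would need Q21 (R3), but Q21 is never established.
Q21 would need U40, T14, and U12 (R5), but T14 is never established.
No rule produces S3, and it is not given.
T15: reached.
U40: reached.
S15: reached.
Reached: T15, U40, and S15 — 3 of the 6.

3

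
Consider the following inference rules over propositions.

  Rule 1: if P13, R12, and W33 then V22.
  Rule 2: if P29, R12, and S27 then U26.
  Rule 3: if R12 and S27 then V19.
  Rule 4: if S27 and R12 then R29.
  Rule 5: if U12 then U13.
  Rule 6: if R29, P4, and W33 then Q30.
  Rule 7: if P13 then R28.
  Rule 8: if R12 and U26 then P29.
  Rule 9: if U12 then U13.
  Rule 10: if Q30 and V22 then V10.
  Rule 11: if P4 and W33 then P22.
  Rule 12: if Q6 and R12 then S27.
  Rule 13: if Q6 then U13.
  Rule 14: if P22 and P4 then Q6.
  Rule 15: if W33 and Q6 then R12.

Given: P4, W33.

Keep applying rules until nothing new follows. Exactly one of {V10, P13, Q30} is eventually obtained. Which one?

From P4 and W33, Rule 11 gives P22.
From P22 and P4, Rule 14 gives Q6.
From W33 and Q6, Rule 15 gives R12.
Q6 and R12 hold, so S27 follows (Rule 12).
S27 and R12 hold, so R29 follows (Rule 4).
R29, P4, and W33 hold, so Q30 follows (Rule 6).
V10 would need Q30 and V22 (Rule 10), but V22 is never established. No rule produces P13, and it is not given.

Q30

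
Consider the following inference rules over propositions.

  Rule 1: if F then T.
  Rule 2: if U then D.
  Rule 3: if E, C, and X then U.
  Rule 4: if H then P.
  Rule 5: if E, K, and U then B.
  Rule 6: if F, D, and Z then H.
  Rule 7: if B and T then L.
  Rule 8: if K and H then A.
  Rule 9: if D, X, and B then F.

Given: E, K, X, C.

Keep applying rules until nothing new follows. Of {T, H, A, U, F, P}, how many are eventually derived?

E, C, and X hold, so U follows (Rule 3).
From E, K, and U, Rule 5 gives B.
From U, Rule 2 gives D.
From D, X, and B, Rule 9 gives F.
From F, Rule 1 gives T.
T: reached.
H would need F, D, and Z (Rule 6), but Z is never established.
A would need K and H (Rule 8), but H is never established.
U: reached.
F: reached.
P would need H (Rule 4), but H is never established.
Reached: T, U, and F — 3 of the 6.

3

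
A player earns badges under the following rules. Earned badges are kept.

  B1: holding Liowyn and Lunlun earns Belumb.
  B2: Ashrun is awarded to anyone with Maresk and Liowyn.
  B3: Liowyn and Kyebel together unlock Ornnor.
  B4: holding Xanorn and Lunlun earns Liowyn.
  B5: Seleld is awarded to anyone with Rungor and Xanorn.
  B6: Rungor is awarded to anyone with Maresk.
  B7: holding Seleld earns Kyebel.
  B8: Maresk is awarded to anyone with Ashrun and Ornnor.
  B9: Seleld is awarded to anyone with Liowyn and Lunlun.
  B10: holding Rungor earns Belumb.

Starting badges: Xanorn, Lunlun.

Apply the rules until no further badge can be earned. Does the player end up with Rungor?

No

Rungor would need Maresk (B6), but Maresk is never earned.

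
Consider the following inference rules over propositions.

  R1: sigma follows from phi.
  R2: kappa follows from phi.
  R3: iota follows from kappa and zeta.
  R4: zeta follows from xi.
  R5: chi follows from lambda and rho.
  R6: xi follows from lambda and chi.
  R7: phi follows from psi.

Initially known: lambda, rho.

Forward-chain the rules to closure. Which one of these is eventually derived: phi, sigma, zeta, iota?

From lambda and rho, R5 gives chi.
lambda and chi hold, so xi follows (R6).
From xi, R4 gives zeta.
phi would need psi (R7), but psi is never established. sigma would need phi (R1), but phi is never established. iota would need kappa and zeta (R3), but kappa is never established.

zeta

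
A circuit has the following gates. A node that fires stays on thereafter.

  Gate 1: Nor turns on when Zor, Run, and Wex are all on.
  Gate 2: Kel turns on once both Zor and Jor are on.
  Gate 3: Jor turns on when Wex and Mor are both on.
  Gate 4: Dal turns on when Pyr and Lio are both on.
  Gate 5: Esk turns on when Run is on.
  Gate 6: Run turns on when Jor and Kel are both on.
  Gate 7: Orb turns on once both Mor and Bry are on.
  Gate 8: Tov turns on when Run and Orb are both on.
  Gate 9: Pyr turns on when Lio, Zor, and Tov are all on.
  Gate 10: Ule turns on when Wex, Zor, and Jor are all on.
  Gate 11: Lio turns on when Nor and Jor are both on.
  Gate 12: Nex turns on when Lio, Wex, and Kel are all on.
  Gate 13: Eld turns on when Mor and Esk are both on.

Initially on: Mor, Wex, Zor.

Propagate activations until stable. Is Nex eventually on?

Wex and Mor are on, so Jor turns on (Gate 3).
Zor and Jor are on, so Kel turns on (Gate 2).
Jor and Kel are on, so Run turns on (Gate 6).
Gate 1: Zor, Run, and Wex on → Nor on.
Gate 11: Nor and Jor on → Lio on.
Lio, Wex, and Kel are on, so Nex turns on (Gate 12).

Yes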